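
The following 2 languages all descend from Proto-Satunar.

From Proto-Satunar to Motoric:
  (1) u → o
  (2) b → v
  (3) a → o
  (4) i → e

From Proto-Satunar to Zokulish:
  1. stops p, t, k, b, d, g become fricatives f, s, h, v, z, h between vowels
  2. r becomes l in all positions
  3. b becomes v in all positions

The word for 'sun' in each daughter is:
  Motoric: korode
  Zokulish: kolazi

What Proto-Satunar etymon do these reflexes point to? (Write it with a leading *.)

Position 3: Motoric has r, Zokulish has l. Motoric preserves r here (none of its changes turn any other segment into r), so the proto-segment is *r.
Position 6: Motoric has e, Zokulish has i. Zokulish preserves i here (none of its changes turn any other segment into i), so the proto-segment is *i.
This points to *koradi. Verify forward in each daughter:
Motoric: *koradi > korodi > korode  (by vowel merger, vowel merger)
Zokulish: start from *koradi.
  rule 1 (intervocalic lenition): koradi → korazi
  rule 2 (unconditioned shift): korazi → kolazi
  rule 3: no change — kolazi
  ⇒ Zokulish kolazi
Only *koradi yields all of Motoric korode, Zokulish kolazi.

*koradi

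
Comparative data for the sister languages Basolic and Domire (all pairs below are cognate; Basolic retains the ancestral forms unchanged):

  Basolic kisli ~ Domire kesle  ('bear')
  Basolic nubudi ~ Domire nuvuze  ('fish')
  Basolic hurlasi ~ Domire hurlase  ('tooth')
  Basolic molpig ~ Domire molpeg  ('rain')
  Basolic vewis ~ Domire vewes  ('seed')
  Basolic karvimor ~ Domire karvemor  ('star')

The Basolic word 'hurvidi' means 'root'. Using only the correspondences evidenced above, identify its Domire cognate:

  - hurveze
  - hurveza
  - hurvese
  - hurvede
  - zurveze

kisli ~ kesle, molpig ~ molpeg — Basolic i corresponds to Domire e after a consonant, before a consonant other than r, m, n, p, b, f, v.
nubudi ~ nuvuze — Basolic d corresponds to Domire z between vowels (before a front vowel).
kisli ~ kesle, nubudi ~ nuvuze — Basolic i corresponds to Domire e word-finally.
Applying these to Basolic 'hurvidi':
  hurvidi → hurvedi   (i→e after a consonant, before a consonant other than r, m, n, p, b, f, v)
  hurvedi → hurvezi   (d→z between vowels (before a front vowel))
  hurvezi → hurveze   (i→e word-finally)
So the Domire cognate is 'hurveze'.

hurveze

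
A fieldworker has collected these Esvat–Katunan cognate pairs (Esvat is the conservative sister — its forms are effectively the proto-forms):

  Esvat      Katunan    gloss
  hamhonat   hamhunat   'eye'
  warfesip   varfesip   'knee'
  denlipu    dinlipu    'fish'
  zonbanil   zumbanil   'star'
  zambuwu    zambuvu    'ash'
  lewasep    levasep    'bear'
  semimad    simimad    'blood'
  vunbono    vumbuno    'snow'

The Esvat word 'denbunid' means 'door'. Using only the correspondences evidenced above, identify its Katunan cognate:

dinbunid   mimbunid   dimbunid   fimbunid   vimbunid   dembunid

denlipu ~ dinlipu — Esvat e corresponds to Katunan i after a consonant, before a nasal.
zonbanil ~ zumbanil, vunbono ~ vumbuno — Esvat n corresponds to Katunan m after a vowel, before a labial obstruent.
Applying these to Esvat 'denbunid':
  denbunid → dinbunid   (e→i after a consonant, before a nasal)
  dinbunid → dimbunid   (n→m after a vowel, before a labial obstruent)
So the Katunan cognate is 'dimbunid'.

dimbunid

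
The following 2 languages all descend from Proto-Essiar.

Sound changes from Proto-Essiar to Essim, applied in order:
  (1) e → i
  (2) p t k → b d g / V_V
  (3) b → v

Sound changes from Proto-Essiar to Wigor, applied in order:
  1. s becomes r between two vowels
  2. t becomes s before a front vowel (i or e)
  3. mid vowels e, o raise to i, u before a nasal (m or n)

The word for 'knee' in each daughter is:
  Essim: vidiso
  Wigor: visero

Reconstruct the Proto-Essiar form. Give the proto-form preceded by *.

*viteso

Position 5: Essim has s, Wigor has r. Essim preserves s here (none of its changes turn any other segment into s), so the proto-segment is *s.
Position 3: Essim has d, Wigor has s. Taking the neighbouring segments as reconstructed: Essim d could go back to *t or *d; Wigor s can only go back to *t — the one source consistent with every daughter is *t.
Position 4: Essim has i, Wigor has e. Wigor preserves e here (none of its changes turn any other segment into e), so the proto-segment is *e.
The remaining positions agree across the daughters. Check the candidate against every language:
Essim: *viteso
  viteso → vitiso   [vowel merger]
  vitiso → vidiso   [intervocalic voicing]
  vidiso (rule 3 does not apply)
  giving Essim vidiso.
Wigor: *viteso > vitero > visero  (by rhotacism, palatalisation)
Only *viteso yields all of Essim vidiso, Wigor visero.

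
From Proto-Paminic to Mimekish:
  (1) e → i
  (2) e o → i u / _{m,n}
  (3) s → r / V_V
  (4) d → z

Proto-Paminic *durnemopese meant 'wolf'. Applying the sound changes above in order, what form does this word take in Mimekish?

Mimekish: *durnemopese > durnimopisi > durnimopiri > zurnimopiri  (by vowel merger, rhotacism, unconditioned shift)

zurnimopiri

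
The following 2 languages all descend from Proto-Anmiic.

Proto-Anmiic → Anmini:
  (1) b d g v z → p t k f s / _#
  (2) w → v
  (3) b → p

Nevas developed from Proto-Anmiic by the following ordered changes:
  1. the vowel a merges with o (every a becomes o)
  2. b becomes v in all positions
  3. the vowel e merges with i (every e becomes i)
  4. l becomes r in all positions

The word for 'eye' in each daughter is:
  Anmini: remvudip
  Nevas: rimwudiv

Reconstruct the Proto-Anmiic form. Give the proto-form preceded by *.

*remwudib

Position 4: Anmini has v, Nevas has w. Nevas preserves w here (none of its changes turn any other segment into w), so the proto-segment is *w.
Position 2: Anmini has e, Nevas has i. Anmini preserves e here (none of its changes turn any other segment into e), so the proto-segment is *e.
Position 8: Anmini has p, Nevas has v. Taking the neighbouring segments as reconstructed: Anmini p could go back to *p or *b; Nevas v could go back to *b or *v — the one source consistent with every daughter is *b.
Verify the candidate proto-form against each daughter:
Anmini: *remwudib
  remwudib → remwudip   [final devoicing]
  remwudip → remvudip   [unconditioned shift]
  remvudip (rule 3 does not apply)
  giving Anmini remvudip.
Nevas: *remwudib
  remwudib (rule 1 does not apply)
  remwudib → remwudiv   [unconditioned shift]
  remwudiv → rimwudiv   [vowel merger]
  rimwudiv (rule 4 does not apply)
  giving Nevas rimwudiv.
No other proto-form is consistent with every reflex, so the reconstruction is *remwudib.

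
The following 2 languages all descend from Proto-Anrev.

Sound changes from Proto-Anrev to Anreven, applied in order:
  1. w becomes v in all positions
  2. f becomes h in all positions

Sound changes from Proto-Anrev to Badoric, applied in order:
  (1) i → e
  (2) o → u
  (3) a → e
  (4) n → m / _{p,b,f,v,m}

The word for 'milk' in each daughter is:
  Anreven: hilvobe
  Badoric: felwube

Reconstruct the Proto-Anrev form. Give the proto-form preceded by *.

Position 1: Anreven has h, Badoric has f. Badoric preserves f here (none of its changes turn any other segment into f), so the proto-segment is *f.
Position 4: Anreven has v, Badoric has w. Badoric preserves w here (none of its changes turn any other segment into w), so the proto-segment is *w.
Verify the candidate proto-form against each daughter:
Anreven: *filwobe
  filwobe → filvobe   [unconditioned shift]
  filvobe → hilvobe   [unconditioned shift]
  giving Anreven hilvobe.
Badoric: *filwobe > felwobe > felwube  (by vowel merger, vowel merger)
Only *filwobe yields all of Anreven hilvobe, Badoric felwube.

*filwobe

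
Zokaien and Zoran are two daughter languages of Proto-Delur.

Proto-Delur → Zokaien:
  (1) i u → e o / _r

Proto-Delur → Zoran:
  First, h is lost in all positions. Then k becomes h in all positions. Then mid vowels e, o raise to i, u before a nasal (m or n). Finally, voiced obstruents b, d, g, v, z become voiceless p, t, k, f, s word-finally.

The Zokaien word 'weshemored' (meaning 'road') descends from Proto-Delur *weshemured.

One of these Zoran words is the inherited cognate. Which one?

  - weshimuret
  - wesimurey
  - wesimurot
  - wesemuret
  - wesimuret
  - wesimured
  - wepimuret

wesimuret

Zoran: *weshemured > wesemured > wesimured > wesimuret  (by h-loss, pre-nasal raising, final devoicing)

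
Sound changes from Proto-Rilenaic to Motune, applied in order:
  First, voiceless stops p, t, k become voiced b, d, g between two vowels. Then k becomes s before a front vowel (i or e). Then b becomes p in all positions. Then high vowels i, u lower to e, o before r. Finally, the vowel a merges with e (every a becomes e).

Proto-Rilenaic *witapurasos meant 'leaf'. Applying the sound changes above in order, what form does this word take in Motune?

Motune: *witapurasos > widaburasos > widapurasos > widaporasos > wideporesos  (by intervocalic voicing, unconditioned shift, pre-rhotic lowering, vowel merger)

wideporesos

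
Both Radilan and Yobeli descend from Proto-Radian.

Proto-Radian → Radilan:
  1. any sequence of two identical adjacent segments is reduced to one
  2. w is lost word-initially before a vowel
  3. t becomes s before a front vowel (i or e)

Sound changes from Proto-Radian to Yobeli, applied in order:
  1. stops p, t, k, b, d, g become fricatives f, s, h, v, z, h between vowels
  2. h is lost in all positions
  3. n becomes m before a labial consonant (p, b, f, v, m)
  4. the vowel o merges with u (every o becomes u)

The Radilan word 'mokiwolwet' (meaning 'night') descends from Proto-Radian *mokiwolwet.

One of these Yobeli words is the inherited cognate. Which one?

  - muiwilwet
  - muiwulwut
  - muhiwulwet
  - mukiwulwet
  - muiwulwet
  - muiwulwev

Yobeli: *mokiwolwet > mohiwolwet > moiwolwet > muiwulwet  (by intervocalic lenition, h-loss, vowel merger)

muiwulwet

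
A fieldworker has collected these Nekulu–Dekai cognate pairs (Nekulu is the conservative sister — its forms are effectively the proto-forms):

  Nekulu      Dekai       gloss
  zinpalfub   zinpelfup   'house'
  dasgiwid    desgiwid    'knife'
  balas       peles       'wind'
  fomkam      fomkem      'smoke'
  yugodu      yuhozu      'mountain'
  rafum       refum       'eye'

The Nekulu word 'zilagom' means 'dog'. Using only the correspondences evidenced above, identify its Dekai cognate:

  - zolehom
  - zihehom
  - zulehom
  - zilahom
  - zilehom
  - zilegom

zilehom

zinpalfub ~ zinpelfup, dasgiwid ~ desgiwid — Nekulu a corresponds to Dekai e after a consonant, before a consonant other than r, m, n, p, b, f, v.
yugodu ~ yuhozu — Nekulu g corresponds to Dekai h between vowels (before a back vowel).
Applying these to Nekulu 'zilagom':
  zilagom → zilegom   (a→e after a consonant, before a consonant other than r, m, n, p, b, f, v)
  zilegom → zilehom   (g→h between vowels (before a back vowel))
So the Dekai cognate is 'zilehom'.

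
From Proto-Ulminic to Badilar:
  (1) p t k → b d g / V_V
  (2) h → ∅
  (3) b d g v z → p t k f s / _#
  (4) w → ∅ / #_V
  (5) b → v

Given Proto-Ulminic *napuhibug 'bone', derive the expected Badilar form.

navuivuk

Badilar: start from *napuhibug.
  rule 1 (intervocalic voicing): napuhibug → nabuhibug
  rule 2 (h-loss): nabuhibug → nabuibug
  rule 3 (final devoicing): nabuibug → nabuibuk
  rule 4: no change — nabuibuk
  rule 5 (unconditioned shift): nabuibuk → navuivuk
  ⇒ Badilar navuivuk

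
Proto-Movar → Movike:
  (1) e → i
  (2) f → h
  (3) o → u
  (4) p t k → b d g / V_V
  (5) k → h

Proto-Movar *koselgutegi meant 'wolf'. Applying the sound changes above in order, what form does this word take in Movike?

husilgudigi

Movike: start from *koselgutegi.
  rule 1 (vowel merger): koselgutegi → kosilgutigi
  rule 2: no change — kosilgutigi
  rule 3 (vowel merger): kosilgutigi → kusilgutigi
  rule 4 (intervocalic voicing): kusilgutigi → kusilgudigi
  rule 5 (unconditioned shift): kusilgudigi → husilgudigi
  ⇒ Movike husilgudigi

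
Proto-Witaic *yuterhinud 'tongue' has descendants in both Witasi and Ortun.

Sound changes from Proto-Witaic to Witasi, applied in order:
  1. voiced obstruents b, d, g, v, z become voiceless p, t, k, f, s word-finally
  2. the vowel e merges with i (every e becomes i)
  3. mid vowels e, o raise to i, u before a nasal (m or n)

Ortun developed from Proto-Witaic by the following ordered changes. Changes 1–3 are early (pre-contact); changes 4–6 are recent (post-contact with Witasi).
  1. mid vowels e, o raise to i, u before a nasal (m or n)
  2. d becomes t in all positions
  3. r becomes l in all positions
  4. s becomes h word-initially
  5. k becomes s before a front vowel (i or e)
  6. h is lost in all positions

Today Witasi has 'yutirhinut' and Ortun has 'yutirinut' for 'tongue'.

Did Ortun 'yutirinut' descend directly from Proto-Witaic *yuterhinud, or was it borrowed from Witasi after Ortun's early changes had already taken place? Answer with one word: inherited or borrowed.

If inherited, *yuterhinud would pass through all of Ortun's changes:
Ortun: start from *yuterhinud.
  rule 1: no change — yuterhinud
  rule 2 (unconditioned shift): yuterhinud → yuterhinut
  rule 3 (unconditioned shift): yuterhinut → yutelhinut
  rule 4: no change — yutelhinut
  rule 5: no change — yutelhinut
  rule 6 (h-loss): yutelhinut → yutelinut
  ⇒ Ortun yutelinut
If borrowed from Witasi 'yutirhinut' after the early changes, it would undergo only the recent ones:
  rule 4 (debuccalisation): no change (yutirhinut)
  rule 5 (palatalisation): no change (yutirhinut)
  rule 6 (h-loss): yutirhinut → yutirinut
  ⇒ as a loan: yutirinut
Ortun 'yutirinut' matches the loan outcome 'yutirinut', not the inherited 'yutelinut' — it skipped the early Ortun changes, so it was borrowed from Witasi.

borrowed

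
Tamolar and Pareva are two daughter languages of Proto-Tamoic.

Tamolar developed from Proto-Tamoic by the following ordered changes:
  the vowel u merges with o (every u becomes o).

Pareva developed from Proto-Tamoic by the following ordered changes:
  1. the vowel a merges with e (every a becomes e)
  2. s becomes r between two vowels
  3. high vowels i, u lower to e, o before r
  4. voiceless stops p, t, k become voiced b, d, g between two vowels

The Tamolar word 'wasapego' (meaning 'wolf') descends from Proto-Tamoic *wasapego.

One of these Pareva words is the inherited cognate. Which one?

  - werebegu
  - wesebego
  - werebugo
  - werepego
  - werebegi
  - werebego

Pareva: *wasapego
  wasapego → wesepego   [vowel merger]
  wesepego → werepego   [rhotacism]
  werepego (rule 3 does not apply)
  werepego → werebego   [intervocalic voicing]
  giving Pareva werebego.

werebego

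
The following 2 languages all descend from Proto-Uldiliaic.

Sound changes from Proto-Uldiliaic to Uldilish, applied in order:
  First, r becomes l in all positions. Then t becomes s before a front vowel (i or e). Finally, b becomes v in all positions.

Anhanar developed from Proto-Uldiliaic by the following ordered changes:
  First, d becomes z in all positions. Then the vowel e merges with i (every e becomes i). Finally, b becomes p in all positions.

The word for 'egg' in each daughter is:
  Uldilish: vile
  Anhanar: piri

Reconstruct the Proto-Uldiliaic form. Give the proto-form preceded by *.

*bire

Position 1: Uldilish has v, Anhanar has p. Taking the neighbouring segments as reconstructed: Uldilish v could go back to *b or *v; Anhanar p could go back to *p or *b — the one source consistent with every daughter is *b.
Position 3: Uldilish has l, Anhanar has r. Anhanar preserves r here (none of its changes turn any other segment into r), so the proto-segment is *r.
Continuing position by position gives *bire; check it forward:
Uldilish: *bire
  bire → bile   [unconditioned shift]
  bile (rule 2 does not apply)
  bile → vile   [unconditioned shift]
  giving Uldilish vile.
Anhanar: *bire > biri > piri  (by vowel merger, unconditioned shift)
Only *bire yields all of Uldilish vile, Anhanar piri.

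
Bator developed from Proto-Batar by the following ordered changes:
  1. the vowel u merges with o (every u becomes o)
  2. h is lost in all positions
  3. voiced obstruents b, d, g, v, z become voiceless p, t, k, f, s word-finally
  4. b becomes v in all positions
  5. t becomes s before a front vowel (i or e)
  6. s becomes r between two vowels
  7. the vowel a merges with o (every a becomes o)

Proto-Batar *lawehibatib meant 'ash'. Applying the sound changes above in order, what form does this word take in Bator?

Bator: *lawehibatib
  lawehibatib (rule 1 does not apply)
  lawehibatib → laweibatib   [h-loss]
  laweibatib → laweibatip   [final devoicing]
  laweibatip → laweivatip   [unconditioned shift]
  laweivatip → laweivasip   [palatalisation]
  laweivasip → laweivarip   [rhotacism]
  laweivarip → loweivorip   [vowel merger]
  giving Bator loweivorip.

loweivorip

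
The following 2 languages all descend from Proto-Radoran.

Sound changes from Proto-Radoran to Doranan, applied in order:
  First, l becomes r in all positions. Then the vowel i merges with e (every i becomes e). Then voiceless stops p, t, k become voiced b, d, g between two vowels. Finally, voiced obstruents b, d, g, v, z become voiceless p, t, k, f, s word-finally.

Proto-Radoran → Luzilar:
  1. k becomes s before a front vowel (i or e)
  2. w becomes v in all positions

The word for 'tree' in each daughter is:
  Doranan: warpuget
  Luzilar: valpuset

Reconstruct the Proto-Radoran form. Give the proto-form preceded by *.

Position 6: Doranan has g, Luzilar has s. Taking the neighbouring segments as reconstructed: Doranan g could go back to *k or *g; Luzilar s could go back to *k or *s — the one source consistent with every daughter is *k.
Position 3: Doranan has r, Luzilar has l. Luzilar preserves l here (none of its changes turn any other segment into l), so the proto-segment is *l.
This points to *walpuket. Verify forward in each daughter:
Doranan: start from *walpuket.
  rule 1 (unconditioned shift): walpuket → warpuket
  rule 2: no change — warpuket
  rule 3 (intervocalic voicing): warpuket → warpuget
  rule 4: no change — warpuget
  ⇒ Doranan warpuget
Luzilar: *walpuket > walpuset > valpuset  (by palatalisation, unconditioned shift)
Only *walpuket yields all of Doranan warpuget, Luzilar valpuset.

*walpuket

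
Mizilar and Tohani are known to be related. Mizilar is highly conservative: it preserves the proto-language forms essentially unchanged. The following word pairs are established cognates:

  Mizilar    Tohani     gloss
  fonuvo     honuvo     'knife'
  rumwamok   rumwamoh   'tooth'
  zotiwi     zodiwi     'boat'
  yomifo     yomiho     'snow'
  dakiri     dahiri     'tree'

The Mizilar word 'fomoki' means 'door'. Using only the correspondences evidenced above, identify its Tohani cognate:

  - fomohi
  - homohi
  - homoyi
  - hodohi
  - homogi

fonuvo ~ honuvo — Mizilar f corresponds to Tohani h word-initially before a back vowel.
dakiri ~ dahiri — Mizilar k corresponds to Tohani h between vowels (before a front vowel).
Applying these to Mizilar 'fomoki':
  fomoki → homoki   (f→h word-initially before a back vowel)
  homoki → homohi   (k→h between vowels (before a front vowel))
So the Tohani cognate is 'homohi'.

homohi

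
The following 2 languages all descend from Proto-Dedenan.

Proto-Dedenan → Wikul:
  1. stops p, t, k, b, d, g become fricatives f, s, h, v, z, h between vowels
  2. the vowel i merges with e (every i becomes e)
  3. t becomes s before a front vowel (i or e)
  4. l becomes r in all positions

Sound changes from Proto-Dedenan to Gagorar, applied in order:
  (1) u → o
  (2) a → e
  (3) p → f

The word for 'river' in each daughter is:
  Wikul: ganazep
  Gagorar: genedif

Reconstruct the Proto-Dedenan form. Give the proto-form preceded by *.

*ganadip

Position 5: Wikul has z, Gagorar has d. Gagorar preserves d here (none of its changes turn any other segment into d), so the proto-segment is *d.
Position 2: Wikul has a, Gagorar has e. Wikul preserves a here (none of its changes turn any other segment into a), so the proto-segment is *a.
Position 6: Wikul has e, Gagorar has i. Gagorar preserves i here (none of its changes turn any other segment into i), so the proto-segment is *i.
Verify the candidate proto-form against each daughter:
Wikul: *ganadip
  ganadip → ganazip   [intervocalic lenition]
  ganazip → ganazep   [vowel merger]
  ganazep (rule 3 does not apply)
  ganazep (rule 4 does not apply)
  giving Wikul ganazep.
Gagorar: *ganadip
  ganadip (rule 1 does not apply)
  ganadip → genedip   [vowel merger]
  genedip → genedif   [unconditioned shift]
  giving Gagorar genedif.
No other proto-form is consistent with every reflex, so the reconstruction is *ganadip.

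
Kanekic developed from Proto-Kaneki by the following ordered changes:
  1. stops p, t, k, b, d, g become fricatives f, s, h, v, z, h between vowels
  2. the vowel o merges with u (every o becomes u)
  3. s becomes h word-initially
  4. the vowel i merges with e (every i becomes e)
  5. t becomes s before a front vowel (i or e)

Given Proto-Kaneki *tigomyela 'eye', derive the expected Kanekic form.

Kanekic: *tigomyela > tihomyela > tihumyela > tehumyela > sehumyela  (by intervocalic lenition, vowel merger, vowel merger, palatalisation)

sehumyela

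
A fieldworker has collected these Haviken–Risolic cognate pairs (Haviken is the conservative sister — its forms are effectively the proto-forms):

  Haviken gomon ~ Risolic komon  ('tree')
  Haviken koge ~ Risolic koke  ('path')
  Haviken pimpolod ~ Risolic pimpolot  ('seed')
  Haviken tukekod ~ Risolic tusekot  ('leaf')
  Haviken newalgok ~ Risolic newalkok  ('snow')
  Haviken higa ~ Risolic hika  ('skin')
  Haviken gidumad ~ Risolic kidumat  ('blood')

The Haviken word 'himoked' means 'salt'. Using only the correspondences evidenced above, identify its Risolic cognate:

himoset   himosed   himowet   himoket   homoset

himoset

tukekod ~ tusekot — Haviken k corresponds to Risolic s between vowels (before a front vowel).
pimpolod ~ pimpolot, tukekod ~ tusekot — Haviken d corresponds to Risolic t word-finally.
Applying these to Haviken 'himoked':
  himoked → himosed   (k→s between vowels (before a front vowel))
  himosed → himoset   (d→t word-finally)
So the Risolic cognate is 'himoset'.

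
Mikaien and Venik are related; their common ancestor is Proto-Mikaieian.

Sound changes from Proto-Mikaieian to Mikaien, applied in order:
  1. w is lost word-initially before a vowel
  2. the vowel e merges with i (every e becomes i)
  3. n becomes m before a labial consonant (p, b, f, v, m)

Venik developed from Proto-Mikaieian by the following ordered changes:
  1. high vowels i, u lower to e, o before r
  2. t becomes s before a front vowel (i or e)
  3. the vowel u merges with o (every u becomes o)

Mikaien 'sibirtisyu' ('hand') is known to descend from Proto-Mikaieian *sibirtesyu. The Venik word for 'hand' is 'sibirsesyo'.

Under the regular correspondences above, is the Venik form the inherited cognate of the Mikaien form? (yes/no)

Derive the expected Venik reflex of *sibirtesyu:
Venik: start from *sibirtesyu.
  rule 1 (pre-rhotic lowering): sibirtesyu → sibertesyu
  rule 2 (palatalisation): sibertesyu → sibersesyu
  rule 3 (vowel merger): sibersesyu → sibersesyo
  ⇒ Venik sibersesyo
The regular Venik reflex would be 'sibersesyo', but the attested form is 'sibirsesyo'. The correspondence is irregular, so they are not cognates (the Venik form has a different source).

no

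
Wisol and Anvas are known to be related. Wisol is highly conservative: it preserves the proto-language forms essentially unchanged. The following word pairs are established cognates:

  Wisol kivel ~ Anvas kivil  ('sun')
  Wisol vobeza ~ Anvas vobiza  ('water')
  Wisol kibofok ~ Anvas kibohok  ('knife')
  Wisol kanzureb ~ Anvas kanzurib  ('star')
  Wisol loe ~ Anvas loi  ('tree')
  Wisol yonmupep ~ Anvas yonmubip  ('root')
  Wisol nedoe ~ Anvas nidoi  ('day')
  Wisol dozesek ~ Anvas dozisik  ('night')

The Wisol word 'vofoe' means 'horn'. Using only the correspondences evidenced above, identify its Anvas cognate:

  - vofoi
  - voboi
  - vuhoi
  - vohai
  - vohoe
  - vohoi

vohoi

kibofok ~ kibohok — Wisol f corresponds to Anvas h between vowels (before a back vowel).
loe ~ loi, nedoe ~ nidoi — Wisol e corresponds to Anvas i word-finally.
Applying these to Wisol 'vofoe':
  vofoe → vohoe   (f→h between vowels (before a back vowel))
  vohoe → vohoi   (e→i word-finally)
So the Anvas cognate is 'vohoi'.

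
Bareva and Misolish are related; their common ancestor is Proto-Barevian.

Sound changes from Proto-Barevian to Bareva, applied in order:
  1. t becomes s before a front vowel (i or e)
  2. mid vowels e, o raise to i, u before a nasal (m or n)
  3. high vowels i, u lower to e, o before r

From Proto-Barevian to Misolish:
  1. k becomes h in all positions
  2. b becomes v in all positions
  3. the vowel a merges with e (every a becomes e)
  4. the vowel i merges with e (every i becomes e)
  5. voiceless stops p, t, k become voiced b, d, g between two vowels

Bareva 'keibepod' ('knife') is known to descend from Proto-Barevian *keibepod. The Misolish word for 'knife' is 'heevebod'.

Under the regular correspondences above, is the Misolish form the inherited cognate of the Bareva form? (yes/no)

Derive the expected Misolish reflex of *keibepod:
Misolish: start from *keibepod.
  rule 1 (unconditioned shift): keibepod → heibepod
  rule 2 (unconditioned shift): heibepod → heivepod
  rule 3: no change — heivepod
  rule 4 (vowel merger): heivepod → heevepod
  rule 5 (intervocalic voicing): heevepod → heevebod
  ⇒ Misolish heevebod
Misolish 'heevebod' matches the regular reflex exactly, so the pair is cognate.

yes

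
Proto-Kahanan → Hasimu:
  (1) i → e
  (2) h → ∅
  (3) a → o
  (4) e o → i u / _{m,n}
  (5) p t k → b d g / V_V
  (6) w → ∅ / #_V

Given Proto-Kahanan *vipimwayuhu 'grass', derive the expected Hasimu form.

Hasimu: *vipimwayuhu
  vipimwayuhu → vepemwayuhu   [vowel merger]
  vepemwayuhu → vepemwayuu   [h-loss]
  vepemwayuu → vepemwoyuu   [vowel merger]
  vepemwoyuu → vepimwoyuu   [pre-nasal raising]
  vepimwoyuu → vebimwoyuu   [intervocalic voicing]
  vebimwoyuu (rule 6 does not apply)
  giving Hasimu vebimwoyuu.

vebimwoyuu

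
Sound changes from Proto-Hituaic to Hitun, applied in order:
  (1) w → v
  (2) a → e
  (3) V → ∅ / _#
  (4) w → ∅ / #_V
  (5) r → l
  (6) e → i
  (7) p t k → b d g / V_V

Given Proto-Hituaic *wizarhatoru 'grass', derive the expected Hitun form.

Hitun: *wizarhatoru > vizarhatoru > vizerhetoru > vizerhetor > vizelhetol > vizilhitol > vizilhidol  (by unconditioned shift, vowel merger, apocope, unconditioned shift, vowel merger, intervocalic voicing)

vizilhidol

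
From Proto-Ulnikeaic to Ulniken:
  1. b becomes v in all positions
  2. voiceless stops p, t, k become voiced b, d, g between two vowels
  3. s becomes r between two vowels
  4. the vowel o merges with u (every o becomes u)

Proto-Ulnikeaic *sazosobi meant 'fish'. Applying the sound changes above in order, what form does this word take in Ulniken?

Ulniken: *sazosobi > sazosovi > sazorovi > sazuruvi  (by unconditioned shift, rhotacism, vowel merger)

sazuruvi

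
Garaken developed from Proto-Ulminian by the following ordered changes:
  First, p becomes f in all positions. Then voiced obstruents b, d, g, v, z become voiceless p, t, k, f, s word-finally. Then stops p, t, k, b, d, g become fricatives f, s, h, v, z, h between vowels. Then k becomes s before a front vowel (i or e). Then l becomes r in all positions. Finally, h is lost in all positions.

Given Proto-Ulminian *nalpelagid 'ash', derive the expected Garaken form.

narferait

Garaken: start from *nalpelagid.
  rule 1 (unconditioned shift): nalpelagid → nalfelagid
  rule 2 (final devoicing): nalfelagid → nalfelagit
  rule 3 (intervocalic lenition): nalfelagit → nalfelahit
  rule 4: no change — nalfelahit
  rule 5 (unconditioned shift): nalfelahit → narferahit
  rule 6 (h-loss): narferahit → narferait
  ⇒ Garaken narferait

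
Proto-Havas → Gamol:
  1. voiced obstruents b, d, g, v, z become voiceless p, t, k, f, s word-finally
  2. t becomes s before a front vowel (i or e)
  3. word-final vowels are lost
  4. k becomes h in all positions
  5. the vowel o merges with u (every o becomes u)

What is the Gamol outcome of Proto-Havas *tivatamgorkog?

Gamol: start from *tivatamgorkog.
  rule 1 (final devoicing): tivatamgorkog → tivatamgorkok
  rule 2 (palatalisation): tivatamgorkok → sivatamgorkok
  rule 3: no change — sivatamgorkok
  rule 4 (unconditioned shift): sivatamgorkok → sivatamgorhoh
  rule 5 (vowel merger): sivatamgorhoh → sivatamgurhuh
  ⇒ Gamol sivatamgurhuh

sivatamgurhuh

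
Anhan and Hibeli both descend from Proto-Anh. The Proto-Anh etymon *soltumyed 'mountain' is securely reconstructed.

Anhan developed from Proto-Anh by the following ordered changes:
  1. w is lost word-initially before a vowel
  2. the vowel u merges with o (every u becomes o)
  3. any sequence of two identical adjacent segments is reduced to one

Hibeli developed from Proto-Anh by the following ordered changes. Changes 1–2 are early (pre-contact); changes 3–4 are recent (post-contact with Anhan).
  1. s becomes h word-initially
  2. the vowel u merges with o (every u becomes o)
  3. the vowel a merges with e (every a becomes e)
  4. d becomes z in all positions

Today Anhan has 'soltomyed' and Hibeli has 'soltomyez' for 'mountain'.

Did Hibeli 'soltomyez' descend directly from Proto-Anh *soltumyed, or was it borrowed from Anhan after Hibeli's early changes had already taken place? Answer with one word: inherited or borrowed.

borrowed

If inherited, *soltumyed would pass through all of Hibeli's changes:
Hibeli: start from *soltumyed.
  rule 1 (debuccalisation): soltumyed → holtumyed
  rule 2 (vowel merger): holtumyed → holtomyed
  rule 3: no change — holtomyed
  rule 4 (unconditioned shift): holtomyed → holtomyez
  ⇒ Hibeli holtomyez
If borrowed from Anhan 'soltomyed' after the early changes, it would undergo only the recent ones:
  rule 3 (vowel merger): no change (soltomyed)
  rule 4 (unconditioned shift): soltomyed → soltomyez
  ⇒ as a loan: soltomyez
Hibeli 'soltomyez' matches the loan outcome 'soltomyez', not the inherited 'holtomyez' — it skipped the early Hibeli changes, so it was borrowed from Anhan.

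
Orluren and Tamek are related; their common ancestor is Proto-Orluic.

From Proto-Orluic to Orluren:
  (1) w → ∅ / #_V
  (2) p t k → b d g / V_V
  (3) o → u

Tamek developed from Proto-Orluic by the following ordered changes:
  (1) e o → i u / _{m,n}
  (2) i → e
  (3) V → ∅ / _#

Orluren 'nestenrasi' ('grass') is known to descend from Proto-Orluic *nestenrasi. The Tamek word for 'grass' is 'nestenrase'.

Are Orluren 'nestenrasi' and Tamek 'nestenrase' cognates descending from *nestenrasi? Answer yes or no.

Derive the expected Tamek reflex of *nestenrasi:
Tamek: start from *nestenrasi.
  rule 1 (pre-nasal raising): nestenrasi → nestinrasi
  rule 2 (vowel merger): nestinrasi → nestenrase
  rule 3 (apocope): nestenrase → nestenras
  ⇒ Tamek nestenras
The regular Tamek reflex would be 'nestenras', but the attested form is 'nestenrase'. The correspondence is irregular, so they are not cognates (the Tamek form has a different source).

no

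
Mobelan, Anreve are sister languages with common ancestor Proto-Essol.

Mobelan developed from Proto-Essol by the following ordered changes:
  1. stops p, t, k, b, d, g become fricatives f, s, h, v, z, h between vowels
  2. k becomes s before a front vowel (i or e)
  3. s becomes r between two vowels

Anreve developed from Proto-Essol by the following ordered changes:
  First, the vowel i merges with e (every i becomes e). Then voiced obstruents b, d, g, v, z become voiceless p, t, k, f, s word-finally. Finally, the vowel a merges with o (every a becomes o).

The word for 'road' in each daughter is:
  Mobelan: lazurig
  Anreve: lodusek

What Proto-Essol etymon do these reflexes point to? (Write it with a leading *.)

*ladusig

Position 2: Mobelan has a, Anreve has o. Mobelan preserves a here (none of its changes turn any other segment into a), so the proto-segment is *a.
Position 5: Mobelan has r, Anreve has s. Taking the neighbouring segments as reconstructed: Mobelan r could go back to *t or *s or *r; Anreve s can only go back to *s — the one source consistent with every daughter is *s.
Position 6: Mobelan has i, Anreve has e. Mobelan preserves i here (none of its changes turn any other segment into i), so the proto-segment is *i.
Verify the candidate proto-form against each daughter:
Mobelan: *ladusig > lazusig > lazurig  (by intervocalic lenition, rhotacism)
Anreve: *ladusig
  ladusig → laduseg   [vowel merger]
  laduseg → ladusek   [final devoicing]
  ladusek → lodusek   [vowel merger]
  giving Anreve lodusek.
Only *ladusig yields all of Mobelan lazurig, Anreve lodusek.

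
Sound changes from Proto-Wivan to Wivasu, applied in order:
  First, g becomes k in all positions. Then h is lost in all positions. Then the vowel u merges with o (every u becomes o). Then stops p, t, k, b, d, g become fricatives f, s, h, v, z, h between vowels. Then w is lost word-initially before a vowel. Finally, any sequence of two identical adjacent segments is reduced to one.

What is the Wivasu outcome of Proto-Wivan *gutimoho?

Wivasu: start from *gutimoho.
  rule 1 (unconditioned shift): gutimoho → kutimoho
  rule 2 (h-loss): kutimoho → kutimoo
  rule 3 (vowel merger): kutimoo → kotimoo
  rule 4 (intervocalic lenition): kotimoo → kosimoo
  rule 5: no change — kosimoo
  rule 6 (degemination): kosimoo → kosimo
  ⇒ Wivasu kosimo

kosimo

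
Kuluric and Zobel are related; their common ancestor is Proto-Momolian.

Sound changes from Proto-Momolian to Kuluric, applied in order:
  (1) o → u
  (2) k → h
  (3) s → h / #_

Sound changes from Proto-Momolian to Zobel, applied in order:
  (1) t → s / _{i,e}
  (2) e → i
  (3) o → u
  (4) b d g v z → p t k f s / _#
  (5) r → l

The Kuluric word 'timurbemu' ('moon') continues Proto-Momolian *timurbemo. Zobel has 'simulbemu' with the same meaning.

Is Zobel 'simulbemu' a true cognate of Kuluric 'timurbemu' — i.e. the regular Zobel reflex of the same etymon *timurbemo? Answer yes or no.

Derive the expected Zobel reflex of *timurbemo:
Zobel: start from *timurbemo.
  rule 1 (palatalisation): timurbemo → simurbemo
  rule 2 (vowel merger): simurbemo → simurbimo
  rule 3 (vowel merger): simurbimo → simurbimu
  rule 4: no change — simurbimu
  rule 5 (unconditioned shift): simurbimu → simulbimu
  ⇒ Zobel simulbimu
The regular Zobel reflex would be 'simulbimu', but the attested form is 'simulbemu'. The correspondence is irregular, so they are not cognates (the Zobel form has a different source).

no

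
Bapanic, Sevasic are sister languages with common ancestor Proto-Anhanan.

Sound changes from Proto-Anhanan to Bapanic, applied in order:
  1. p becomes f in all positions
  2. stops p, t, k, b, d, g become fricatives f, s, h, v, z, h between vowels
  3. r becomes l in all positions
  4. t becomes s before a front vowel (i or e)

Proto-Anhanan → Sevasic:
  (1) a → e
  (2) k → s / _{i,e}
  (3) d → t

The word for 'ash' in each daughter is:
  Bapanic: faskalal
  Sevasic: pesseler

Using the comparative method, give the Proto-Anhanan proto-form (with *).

*paskalar

Position 5: Bapanic has a, Sevasic has e. Bapanic preserves a here (none of its changes turn any other segment into a), so the proto-segment is *a.
Position 7: Bapanic has a, Sevasic has e. Bapanic preserves a here (none of its changes turn any other segment into a), so the proto-segment is *a.
Position 1: Bapanic has f, Sevasic has p. Sevasic preserves p here (none of its changes turn any other segment into p), so the proto-segment is *p.
This points to *paskalar. Verify forward in each daughter:
Bapanic: *paskalar > faskalar > faskalal  (by unconditioned shift, unconditioned shift)
Sevasic: start from *paskalar.
  rule 1 (vowel merger): paskalar → peskeler
  rule 2 (palatalisation): peskeler → pesseler
  rule 3: no change — pesseler
  ⇒ Sevasic pesseler
*paskalar is the unique common source.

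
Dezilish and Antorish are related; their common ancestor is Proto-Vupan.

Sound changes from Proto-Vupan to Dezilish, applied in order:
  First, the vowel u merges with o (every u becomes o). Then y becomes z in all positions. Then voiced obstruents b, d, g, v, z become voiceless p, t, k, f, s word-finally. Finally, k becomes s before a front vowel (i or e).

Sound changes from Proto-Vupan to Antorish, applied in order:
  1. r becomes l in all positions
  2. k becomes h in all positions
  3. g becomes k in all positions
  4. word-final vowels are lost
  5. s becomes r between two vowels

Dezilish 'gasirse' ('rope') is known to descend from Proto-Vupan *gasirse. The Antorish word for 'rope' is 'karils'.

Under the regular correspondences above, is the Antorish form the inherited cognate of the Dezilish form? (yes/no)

yes

Derive the expected Antorish reflex of *gasirse:
Antorish: *gasirse
  gasirse → gasilse   [unconditioned shift]
  gasilse (rule 2 does not apply)
  gasilse → kasilse   [unconditioned shift]
  kasilse → kasils   [apocope]
  kasils → karils   [rhotacism]
  giving Antorish karils.
Antorish 'karils' matches the regular reflex exactly, so the pair is cognate.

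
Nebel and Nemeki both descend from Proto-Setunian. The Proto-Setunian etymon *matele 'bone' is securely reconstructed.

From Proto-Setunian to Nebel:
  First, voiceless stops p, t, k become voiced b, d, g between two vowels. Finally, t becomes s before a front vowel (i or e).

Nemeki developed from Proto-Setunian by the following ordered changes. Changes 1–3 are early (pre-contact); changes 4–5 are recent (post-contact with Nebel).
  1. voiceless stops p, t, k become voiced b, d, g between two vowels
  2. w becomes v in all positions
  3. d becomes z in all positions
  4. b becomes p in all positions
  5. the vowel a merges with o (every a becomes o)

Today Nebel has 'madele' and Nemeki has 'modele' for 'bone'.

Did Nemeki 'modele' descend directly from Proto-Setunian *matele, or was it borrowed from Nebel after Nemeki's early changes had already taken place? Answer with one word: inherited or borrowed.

If inherited, *matele would pass through all of Nemeki's changes:
Nemeki: *matele
  matele → madele   [intervocalic voicing]
  madele (rule 2 does not apply)
  madele → mazele   [unconditioned shift]
  mazele (rule 4 does not apply)
  mazele → mozele   [vowel merger]
  giving Nemeki mozele.
If borrowed from Nebel 'madele' after the early changes, it would undergo only the recent ones:
  rule 4 (unconditioned shift): no change (madele)
  rule 5 (vowel merger): madele → modele
  ⇒ as a loan: modele
Nemeki 'modele' matches the loan outcome 'modele', not the inherited 'mozele' — it skipped the early Nemeki changes, so it was borrowed from Nebel.

borrowed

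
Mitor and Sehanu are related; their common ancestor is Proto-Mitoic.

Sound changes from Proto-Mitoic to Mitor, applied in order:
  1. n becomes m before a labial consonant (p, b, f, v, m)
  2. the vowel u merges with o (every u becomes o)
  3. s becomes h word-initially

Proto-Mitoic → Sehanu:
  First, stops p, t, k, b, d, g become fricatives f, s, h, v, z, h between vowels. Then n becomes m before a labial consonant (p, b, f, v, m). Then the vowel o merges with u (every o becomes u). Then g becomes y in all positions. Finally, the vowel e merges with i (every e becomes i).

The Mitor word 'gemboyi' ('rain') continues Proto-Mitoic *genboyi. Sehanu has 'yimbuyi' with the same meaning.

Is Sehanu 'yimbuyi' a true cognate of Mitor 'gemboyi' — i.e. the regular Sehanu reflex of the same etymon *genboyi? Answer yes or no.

Derive the expected Sehanu reflex of *genboyi:
Sehanu: start from *genboyi.
  rule 1: no change — genboyi
  rule 2 (nasal place assimilation): genboyi → gemboyi
  rule 3 (vowel merger): gemboyi → gembuyi
  rule 4 (unconditioned shift): gembuyi → yembuyi
  rule 5 (vowel merger): yembuyi → yimbuyi
  ⇒ Sehanu yimbuyi
Sehanu 'yimbuyi' matches the regular reflex exactly, so the pair is cognate.

yes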